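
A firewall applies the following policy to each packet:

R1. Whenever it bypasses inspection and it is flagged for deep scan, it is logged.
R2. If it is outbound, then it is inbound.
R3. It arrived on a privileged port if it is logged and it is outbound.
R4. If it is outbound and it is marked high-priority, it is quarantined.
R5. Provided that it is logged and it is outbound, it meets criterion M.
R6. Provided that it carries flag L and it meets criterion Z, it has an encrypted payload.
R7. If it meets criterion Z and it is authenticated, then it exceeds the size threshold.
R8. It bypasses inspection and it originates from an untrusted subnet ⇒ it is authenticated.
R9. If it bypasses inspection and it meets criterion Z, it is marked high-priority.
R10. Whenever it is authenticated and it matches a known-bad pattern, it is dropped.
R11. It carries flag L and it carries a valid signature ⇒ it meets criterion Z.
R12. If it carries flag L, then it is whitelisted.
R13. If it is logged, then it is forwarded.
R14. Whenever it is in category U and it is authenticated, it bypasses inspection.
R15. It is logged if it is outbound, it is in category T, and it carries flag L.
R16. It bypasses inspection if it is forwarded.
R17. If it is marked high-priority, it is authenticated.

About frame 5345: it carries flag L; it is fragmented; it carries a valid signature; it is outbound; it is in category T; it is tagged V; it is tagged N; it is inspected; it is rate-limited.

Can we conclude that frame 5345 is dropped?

No

Forward chaining from the given facts derives: is inbound, meets criterion Z, is whitelisted, is logged, arrived on a privileged port, meets criterion M, has an encrypted payload, is forwarded, bypasses inspection, is marked high-priority, is authenticated, is quarantined, exceeds the size threshold.
The only rule concluding "it is dropped" is R10, which needs "it matches a known-bad pattern"; that is never established.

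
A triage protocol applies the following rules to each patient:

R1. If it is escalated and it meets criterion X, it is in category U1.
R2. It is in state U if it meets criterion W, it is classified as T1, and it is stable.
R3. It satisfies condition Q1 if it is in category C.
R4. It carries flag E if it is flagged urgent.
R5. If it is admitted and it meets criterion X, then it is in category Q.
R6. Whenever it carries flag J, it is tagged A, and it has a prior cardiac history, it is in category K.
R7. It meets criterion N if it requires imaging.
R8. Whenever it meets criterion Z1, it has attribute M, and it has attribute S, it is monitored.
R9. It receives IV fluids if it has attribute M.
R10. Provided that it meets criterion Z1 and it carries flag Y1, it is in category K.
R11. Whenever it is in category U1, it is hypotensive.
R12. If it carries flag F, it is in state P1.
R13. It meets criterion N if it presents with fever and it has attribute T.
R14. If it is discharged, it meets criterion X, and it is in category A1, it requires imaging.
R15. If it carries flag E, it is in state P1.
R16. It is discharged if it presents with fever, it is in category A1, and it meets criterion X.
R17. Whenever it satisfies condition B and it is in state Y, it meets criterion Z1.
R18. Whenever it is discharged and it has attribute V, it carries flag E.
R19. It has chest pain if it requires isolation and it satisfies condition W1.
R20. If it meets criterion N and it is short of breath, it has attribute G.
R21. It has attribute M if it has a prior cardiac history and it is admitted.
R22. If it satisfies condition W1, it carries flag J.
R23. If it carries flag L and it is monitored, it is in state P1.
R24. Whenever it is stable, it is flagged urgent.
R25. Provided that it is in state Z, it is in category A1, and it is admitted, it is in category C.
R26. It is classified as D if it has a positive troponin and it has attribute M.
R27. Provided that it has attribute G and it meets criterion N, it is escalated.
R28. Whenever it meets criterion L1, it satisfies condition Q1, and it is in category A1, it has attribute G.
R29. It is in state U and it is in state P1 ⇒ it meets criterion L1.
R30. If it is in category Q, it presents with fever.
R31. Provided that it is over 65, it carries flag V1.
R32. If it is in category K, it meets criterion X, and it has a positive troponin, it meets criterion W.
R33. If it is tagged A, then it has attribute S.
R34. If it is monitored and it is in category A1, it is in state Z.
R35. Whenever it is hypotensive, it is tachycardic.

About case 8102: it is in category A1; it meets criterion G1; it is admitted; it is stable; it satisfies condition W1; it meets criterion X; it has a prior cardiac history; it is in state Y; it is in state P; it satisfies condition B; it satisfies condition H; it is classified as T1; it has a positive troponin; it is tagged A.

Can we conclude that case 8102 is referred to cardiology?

Forward chaining from the given facts derives: is in category Q, meets criterion Z1, has attribute M, carries flag J, is flagged urgent, is classified as D, presents with fever, has attribute S, carries flag E, is in category K, is monitored, receives IV fluids, is in state P1, is discharged, meets criterion W, is in state Z, is in state U, requires imaging, is in category C, meets criterion L1, satisfies condition Q1, meets criterion N, has attribute G, is escalated, is in category U1, is hypotensive, is tachycardic.
No rule has "it is referred to cardiology" as its conclusion, and it is not among the given facts.

No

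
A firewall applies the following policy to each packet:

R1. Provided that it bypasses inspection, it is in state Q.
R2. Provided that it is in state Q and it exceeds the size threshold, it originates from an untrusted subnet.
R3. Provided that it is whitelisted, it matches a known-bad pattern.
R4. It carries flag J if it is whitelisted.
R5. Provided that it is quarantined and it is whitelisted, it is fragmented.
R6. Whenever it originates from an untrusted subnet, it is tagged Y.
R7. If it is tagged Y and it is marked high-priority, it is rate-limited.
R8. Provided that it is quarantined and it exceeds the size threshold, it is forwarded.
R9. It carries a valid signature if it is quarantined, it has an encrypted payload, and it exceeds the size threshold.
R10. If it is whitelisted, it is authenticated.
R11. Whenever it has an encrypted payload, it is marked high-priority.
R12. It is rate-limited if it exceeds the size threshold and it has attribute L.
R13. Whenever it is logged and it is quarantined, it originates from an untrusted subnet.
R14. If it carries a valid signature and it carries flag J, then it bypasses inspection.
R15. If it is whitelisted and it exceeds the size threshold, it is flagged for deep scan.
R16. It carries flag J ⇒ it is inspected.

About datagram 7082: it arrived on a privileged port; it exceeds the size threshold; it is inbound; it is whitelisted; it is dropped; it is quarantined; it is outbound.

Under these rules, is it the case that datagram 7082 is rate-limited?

No

Forward chaining from the given facts derives: matches a known-bad pattern, carries flag J, is fragmented, is forwarded, is authenticated, is flagged for deep scan, is inspected.
Rules concluding "it is rate-limited": R7 needs "it is tagged Y"; R12 needs "it has attribute L" — none of these are established.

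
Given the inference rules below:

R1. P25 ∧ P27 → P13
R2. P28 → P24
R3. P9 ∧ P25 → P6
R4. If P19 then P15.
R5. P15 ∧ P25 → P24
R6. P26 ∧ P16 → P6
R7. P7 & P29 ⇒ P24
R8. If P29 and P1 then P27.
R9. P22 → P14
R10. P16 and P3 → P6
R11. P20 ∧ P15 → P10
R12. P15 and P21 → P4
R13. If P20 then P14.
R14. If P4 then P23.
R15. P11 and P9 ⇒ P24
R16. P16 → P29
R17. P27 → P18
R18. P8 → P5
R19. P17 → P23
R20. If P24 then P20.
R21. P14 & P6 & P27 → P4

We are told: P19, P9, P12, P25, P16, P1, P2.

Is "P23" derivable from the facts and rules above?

Yes

P6  (by R3: P9, P25)
P15  (by R4: P19)
P24  (by R5: P15, P25)
P29  (by R16: P16)
P20  (by R20: P24)
P27  (by R8: P29, P1)
P14  (by R13: P20)
P4  (by R21: P14, P6, P27)
P23  (by R14: P4)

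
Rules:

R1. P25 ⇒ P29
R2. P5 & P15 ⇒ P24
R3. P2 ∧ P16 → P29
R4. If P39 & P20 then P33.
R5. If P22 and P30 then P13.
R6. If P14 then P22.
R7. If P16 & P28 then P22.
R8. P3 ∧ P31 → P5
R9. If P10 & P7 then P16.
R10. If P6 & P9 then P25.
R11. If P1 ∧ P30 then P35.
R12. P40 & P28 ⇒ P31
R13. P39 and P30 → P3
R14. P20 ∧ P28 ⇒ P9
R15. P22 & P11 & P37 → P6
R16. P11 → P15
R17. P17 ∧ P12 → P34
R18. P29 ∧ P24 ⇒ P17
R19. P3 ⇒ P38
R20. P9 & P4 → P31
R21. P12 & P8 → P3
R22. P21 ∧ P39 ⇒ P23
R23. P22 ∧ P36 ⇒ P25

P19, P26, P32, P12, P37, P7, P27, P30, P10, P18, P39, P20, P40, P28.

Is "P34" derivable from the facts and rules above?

Forward chaining from the given facts derives: P33, P16, P31, P3, P9, P38, P22, P5, P13.
The only rule concluding P34 is R17, which needs P17; that is never established.

No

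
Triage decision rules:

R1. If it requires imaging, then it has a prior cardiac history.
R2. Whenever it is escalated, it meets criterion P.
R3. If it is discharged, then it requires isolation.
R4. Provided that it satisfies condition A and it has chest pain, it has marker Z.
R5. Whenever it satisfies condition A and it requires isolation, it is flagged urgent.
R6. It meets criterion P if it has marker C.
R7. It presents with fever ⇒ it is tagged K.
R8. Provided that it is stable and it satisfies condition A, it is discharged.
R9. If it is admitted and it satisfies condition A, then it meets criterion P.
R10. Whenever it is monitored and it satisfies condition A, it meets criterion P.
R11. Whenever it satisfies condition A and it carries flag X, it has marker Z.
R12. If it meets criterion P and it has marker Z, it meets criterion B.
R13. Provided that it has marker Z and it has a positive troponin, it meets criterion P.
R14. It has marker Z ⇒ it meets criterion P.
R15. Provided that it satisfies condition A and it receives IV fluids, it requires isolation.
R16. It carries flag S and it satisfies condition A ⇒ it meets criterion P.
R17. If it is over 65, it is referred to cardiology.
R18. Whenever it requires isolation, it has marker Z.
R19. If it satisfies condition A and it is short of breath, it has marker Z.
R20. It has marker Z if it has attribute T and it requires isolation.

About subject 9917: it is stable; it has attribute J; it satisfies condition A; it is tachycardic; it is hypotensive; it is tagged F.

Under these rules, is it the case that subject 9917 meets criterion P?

Yes

By R8 (it is stable, it satisfies condition A): it is discharged.
By R3 (it is discharged): it requires isolation.
By R18 (it requires isolation): it has marker Z.
By R14 (it has marker Z): it meets criterion P.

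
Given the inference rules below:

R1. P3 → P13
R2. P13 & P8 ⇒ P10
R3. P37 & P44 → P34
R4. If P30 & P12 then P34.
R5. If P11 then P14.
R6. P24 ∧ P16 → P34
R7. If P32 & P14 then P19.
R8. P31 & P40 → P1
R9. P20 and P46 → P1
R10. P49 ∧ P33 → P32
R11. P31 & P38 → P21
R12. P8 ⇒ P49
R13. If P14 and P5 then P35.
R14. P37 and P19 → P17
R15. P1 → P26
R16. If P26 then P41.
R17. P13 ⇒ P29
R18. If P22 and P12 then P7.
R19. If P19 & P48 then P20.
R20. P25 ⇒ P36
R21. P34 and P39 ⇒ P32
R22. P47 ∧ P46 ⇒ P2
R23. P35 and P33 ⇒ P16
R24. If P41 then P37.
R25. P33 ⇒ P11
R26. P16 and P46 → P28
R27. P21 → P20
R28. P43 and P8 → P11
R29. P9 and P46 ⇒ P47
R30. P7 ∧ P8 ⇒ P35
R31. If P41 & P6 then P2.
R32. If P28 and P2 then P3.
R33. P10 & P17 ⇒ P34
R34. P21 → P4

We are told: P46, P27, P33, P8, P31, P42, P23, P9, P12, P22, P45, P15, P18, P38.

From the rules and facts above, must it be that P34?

P21  (by R11: P31, P38)
P49  (by R12: P8)
P7  (by R18: P22, P12)
P11  (by R25: P33)
P20  (by R27: P21)
P47  (by R29: P9, P46)
P35  (by R30: P7, P8)
P14  (by R5: P11)
P1  (by R9: P20, P46)
P32  (by R10: P49, P33)
P26  (by R15: P1)
P41  (by R16: P26)
P2  (by R22: P47, P46)
P16  (by R23: P35, P33)
P37  (by R24: P41)
P28  (by R26: P16, P46)
P3  (by R32: P28, P2)
P13  (by R1: P3)
P10  (by R2: P13, P8)
P19  (by R7: P32, P14)
P17  (by R14: P37, P19)
P34  (by R33: P10, P17)

Yes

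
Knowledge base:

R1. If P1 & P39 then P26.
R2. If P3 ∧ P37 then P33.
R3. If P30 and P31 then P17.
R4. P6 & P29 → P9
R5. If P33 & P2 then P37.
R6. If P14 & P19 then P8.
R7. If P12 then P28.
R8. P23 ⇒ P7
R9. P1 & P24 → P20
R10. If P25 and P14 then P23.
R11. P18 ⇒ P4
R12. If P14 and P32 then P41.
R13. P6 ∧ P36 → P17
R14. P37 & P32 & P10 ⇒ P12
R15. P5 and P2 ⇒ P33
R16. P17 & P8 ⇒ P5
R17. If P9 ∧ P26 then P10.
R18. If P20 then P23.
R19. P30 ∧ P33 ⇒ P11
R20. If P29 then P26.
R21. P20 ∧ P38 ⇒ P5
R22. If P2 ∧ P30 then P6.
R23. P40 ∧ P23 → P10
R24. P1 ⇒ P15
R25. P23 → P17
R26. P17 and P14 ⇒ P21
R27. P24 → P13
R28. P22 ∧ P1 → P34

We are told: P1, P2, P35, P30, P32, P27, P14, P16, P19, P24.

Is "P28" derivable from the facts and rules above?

Forward chaining from the given facts derives: P8, P20, P41, P23, P6, P15, P17, P21, P13, P7, P5, P33, P11, P37.
The only rule concluding P28 is R7, which needs P12; that is never established.

No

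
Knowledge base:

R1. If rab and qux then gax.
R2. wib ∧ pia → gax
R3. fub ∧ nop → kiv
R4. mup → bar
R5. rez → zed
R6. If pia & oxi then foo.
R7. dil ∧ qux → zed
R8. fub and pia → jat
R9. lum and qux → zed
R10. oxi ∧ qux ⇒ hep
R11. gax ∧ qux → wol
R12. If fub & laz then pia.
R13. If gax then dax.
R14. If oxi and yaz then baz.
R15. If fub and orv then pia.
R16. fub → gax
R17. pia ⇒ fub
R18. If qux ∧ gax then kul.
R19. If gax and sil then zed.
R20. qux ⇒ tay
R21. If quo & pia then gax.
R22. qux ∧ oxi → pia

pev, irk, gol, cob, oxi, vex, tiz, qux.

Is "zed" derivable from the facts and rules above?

No

Forward chaining from the given facts derives: hep, tay, pia, foo, fub, jat, gax, kul, wol, dax.
Rules concluding zed: R5 needs rez; R7 needs dil; R9 needs lum; R19 needs sil — none of these are established.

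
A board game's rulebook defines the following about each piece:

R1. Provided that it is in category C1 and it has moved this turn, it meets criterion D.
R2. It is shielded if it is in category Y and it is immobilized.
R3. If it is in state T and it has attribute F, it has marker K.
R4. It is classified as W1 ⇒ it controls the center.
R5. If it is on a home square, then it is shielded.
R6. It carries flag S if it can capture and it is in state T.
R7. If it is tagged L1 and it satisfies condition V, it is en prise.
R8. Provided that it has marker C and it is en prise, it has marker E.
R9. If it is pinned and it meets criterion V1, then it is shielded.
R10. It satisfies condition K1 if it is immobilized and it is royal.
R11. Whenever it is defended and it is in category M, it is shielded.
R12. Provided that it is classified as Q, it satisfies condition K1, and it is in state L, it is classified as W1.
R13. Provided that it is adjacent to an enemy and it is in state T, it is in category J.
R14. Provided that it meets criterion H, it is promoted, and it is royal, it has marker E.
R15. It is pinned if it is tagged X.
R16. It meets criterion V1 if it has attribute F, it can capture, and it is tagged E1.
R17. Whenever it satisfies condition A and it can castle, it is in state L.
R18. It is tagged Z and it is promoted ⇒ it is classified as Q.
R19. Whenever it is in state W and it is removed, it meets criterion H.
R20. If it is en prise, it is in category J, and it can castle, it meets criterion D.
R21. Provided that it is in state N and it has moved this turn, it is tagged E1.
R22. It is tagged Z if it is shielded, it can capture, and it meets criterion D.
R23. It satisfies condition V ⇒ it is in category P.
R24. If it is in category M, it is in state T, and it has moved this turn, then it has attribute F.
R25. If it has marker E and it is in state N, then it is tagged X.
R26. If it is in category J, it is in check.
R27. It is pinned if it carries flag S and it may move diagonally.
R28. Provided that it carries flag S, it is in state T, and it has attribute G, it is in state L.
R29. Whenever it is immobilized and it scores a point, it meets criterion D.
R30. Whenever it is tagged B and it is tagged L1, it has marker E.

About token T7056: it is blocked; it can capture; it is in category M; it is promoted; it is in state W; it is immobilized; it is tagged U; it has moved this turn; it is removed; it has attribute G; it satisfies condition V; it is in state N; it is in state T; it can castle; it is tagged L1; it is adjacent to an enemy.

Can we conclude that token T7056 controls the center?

Forward chaining from the given facts derives: carries flag S, is en prise, is in category J, meets criterion H, meets criterion D, is tagged E1, is in category P, has attribute F, is in check, is in state L, has marker K, meets criterion V1.
The only rule concluding "it controls the center" is R4, which needs "it is classified as W1"; that is never established.

No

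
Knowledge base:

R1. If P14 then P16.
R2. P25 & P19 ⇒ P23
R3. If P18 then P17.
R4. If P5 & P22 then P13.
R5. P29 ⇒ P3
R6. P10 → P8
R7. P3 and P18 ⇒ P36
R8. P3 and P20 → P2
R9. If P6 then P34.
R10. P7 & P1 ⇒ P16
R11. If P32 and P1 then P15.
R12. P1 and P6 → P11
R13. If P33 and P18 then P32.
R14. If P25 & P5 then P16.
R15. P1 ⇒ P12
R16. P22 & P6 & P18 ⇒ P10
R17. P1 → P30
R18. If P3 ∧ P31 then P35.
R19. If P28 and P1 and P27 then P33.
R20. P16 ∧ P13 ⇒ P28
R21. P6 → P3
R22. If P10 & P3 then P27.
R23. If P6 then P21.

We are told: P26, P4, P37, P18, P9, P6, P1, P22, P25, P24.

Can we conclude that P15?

No

Forward chaining from the given facts derives: P17, P34, P11, P12, P10, P30, P3, P27, P21, P8, P36.
The only rule concluding P15 is R11, which needs P32; that is never established.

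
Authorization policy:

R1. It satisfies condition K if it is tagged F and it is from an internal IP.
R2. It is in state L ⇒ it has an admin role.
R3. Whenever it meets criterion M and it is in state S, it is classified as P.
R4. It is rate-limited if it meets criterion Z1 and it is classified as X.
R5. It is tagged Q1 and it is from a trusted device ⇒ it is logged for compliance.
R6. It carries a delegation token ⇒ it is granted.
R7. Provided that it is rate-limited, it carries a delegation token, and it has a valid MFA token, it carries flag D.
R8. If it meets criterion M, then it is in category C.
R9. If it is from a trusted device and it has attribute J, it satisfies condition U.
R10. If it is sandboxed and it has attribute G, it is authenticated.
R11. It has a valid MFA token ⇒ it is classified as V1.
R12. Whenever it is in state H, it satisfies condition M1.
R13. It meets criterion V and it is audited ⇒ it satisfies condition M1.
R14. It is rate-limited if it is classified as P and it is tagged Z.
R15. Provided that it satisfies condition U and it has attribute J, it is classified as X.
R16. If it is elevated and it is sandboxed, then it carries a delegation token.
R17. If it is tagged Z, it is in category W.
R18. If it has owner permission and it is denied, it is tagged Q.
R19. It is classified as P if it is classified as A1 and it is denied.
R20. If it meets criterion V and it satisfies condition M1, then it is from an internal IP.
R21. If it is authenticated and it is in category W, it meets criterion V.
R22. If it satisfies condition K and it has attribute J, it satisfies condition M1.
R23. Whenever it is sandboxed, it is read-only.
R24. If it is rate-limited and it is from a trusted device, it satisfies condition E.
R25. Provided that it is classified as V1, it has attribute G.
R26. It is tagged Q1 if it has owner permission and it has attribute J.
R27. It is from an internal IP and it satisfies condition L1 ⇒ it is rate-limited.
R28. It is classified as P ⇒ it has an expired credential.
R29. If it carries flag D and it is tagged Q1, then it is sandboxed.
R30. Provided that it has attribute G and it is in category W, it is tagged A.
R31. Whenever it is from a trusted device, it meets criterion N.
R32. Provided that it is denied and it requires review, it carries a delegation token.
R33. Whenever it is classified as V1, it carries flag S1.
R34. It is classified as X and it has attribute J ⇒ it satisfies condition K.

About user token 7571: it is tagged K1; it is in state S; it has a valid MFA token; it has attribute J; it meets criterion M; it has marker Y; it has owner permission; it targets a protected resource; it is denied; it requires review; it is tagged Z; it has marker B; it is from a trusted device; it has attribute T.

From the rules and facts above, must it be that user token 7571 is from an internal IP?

By R3 (it meets criterion M, it is in state S): it is classified as P.
By R9 (it is from a trusted device, it has attribute J): it satisfies condition U.
By R11 (it has a valid MFA token): it is classified as V1.
By R14 (it is classified as P, it is tagged Z): it is rate-limited.
By R15 (it satisfies condition U, it has attribute J): it is classified as X.
By R17 (it is tagged Z): it is in category W.
By R25 (it is classified as V1): it has attribute G.
By R26 (it has owner permission, it has attribute J): it is tagged Q1.
By R32 (it is denied, it requires review): it carries a delegation token.
By R34 (it is classified as X, it has attribute J): it satisfies condition K.
By R7 (it is rate-limited, it carries a delegation token, it has a valid MFA token): it carries flag D.
By R22 (it satisfies condition K, it has attribute J): it satisfies condition M1.
By R29 (it carries flag D, it is tagged Q1): it is sandboxed.
By R10 (it is sandboxed, it has attribute G): it is authenticated.
By R21 (it is authenticated, it is in category W): it meets criterion V.
By R20 (it meets criterion V, it satisfies condition M1): it is from an internal IP.

Yes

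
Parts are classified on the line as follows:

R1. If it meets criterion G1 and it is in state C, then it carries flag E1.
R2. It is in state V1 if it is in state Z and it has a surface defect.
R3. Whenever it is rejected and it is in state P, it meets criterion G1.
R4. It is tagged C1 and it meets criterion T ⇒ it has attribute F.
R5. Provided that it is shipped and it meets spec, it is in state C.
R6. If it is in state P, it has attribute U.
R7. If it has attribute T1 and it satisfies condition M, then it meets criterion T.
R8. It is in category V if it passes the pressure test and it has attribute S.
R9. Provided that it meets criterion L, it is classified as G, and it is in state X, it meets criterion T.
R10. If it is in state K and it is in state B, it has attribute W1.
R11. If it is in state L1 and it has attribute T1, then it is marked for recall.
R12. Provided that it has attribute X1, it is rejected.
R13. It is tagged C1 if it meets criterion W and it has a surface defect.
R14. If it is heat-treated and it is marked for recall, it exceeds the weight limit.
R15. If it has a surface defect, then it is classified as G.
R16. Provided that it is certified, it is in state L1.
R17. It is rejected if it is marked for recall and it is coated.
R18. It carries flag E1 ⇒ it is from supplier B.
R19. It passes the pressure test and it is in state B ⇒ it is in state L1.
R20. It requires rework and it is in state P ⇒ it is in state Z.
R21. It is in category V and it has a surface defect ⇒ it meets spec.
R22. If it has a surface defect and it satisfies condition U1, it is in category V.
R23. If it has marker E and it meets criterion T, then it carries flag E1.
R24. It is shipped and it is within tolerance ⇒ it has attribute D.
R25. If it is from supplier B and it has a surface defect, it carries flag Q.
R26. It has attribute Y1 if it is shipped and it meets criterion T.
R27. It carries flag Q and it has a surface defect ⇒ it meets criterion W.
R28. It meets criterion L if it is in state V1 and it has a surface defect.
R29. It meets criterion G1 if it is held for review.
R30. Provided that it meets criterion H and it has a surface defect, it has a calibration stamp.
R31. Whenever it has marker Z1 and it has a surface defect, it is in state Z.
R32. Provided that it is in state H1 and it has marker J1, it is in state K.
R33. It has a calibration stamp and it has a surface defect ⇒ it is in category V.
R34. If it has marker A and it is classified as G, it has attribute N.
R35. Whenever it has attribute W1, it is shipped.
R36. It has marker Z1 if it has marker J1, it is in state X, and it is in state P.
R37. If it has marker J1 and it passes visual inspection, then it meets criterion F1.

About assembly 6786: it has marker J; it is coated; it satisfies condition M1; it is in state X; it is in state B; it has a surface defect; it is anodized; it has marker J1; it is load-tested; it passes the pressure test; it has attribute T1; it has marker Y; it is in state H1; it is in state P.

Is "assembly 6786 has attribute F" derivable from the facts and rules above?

No

Forward chaining from the given facts derives: has attribute U, is classified as G, is in state L1, is in state K, has marker Z1, has attribute W1, is marked for recall, is rejected, is in state Z, is shipped, is in state V1, meets criterion G1, meets criterion L, meets criterion T, has attribute Y1.
The only rule concluding "it has attribute F" is R4, which needs "it is tagged C1"; that is never established.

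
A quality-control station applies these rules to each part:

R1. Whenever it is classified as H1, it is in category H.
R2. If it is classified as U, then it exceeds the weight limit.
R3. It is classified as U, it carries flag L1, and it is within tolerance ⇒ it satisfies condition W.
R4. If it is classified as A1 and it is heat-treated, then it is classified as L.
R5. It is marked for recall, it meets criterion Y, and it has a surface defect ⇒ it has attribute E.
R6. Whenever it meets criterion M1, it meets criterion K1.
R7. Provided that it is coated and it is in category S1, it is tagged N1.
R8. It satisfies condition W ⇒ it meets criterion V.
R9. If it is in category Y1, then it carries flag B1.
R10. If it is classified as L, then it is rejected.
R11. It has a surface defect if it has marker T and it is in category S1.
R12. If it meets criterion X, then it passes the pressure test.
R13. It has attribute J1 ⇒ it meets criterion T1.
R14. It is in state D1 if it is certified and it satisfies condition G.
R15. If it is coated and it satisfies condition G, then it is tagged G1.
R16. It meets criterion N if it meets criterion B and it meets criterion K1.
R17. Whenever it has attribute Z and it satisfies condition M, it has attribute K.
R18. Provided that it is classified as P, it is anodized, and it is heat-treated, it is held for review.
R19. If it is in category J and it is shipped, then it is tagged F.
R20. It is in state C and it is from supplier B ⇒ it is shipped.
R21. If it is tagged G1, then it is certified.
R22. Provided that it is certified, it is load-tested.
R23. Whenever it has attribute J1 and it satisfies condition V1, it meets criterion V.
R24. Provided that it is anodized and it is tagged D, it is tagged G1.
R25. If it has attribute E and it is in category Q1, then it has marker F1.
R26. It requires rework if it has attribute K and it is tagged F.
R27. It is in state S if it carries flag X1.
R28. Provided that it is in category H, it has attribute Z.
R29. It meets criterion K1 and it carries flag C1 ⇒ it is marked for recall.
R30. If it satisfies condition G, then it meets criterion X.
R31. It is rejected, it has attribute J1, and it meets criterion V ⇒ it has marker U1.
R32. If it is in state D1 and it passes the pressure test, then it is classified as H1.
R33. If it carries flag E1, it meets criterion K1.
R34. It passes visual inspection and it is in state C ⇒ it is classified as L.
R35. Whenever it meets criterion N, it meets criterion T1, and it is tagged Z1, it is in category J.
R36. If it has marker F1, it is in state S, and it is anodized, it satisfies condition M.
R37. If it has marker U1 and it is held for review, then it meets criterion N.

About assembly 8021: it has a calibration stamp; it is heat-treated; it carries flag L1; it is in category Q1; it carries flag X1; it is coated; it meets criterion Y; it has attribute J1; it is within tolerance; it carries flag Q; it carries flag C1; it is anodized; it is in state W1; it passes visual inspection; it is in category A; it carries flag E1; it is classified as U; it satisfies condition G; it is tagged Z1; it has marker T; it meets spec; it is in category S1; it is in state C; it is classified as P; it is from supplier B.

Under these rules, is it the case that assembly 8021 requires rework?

Yes

By R3 (it is classified as U, it carries flag L1, it is within tolerance): it satisfies condition W.
By R8 (it satisfies condition W): it meets criterion V.
By R11 (it has marker T, it is in category S1): it has a surface defect.
By R13 (it has attribute J1): it meets criterion T1.
By R15 (it is coated, it satisfies condition G): it is tagged G1.
By R18 (it is classified as P, it is anodized, it is heat-treated): it is held for review.
By R20 (it is in state C, it is from supplier B): it is shipped.
By R21 (it is tagged G1): it is certified.
By R27 (it carries flag X1): it is in state S.
By R30 (it satisfies condition G): it meets criterion X.
By R33 (it carries flag E1): it meets criterion K1.
By R34 (it passes visual inspection, it is in state C): it is classified as L.
By R10 (it is classified as L): it is rejected.
By R12 (it meets criterion X): it passes the pressure test.
By R14 (it is certified, it satisfies condition G): it is in state D1.
By R29 (it meets criterion K1, it carries flag C1): it is marked for recall.
By R31 (it is rejected, it has attribute J1, it meets criterion V): it has marker U1.
By R32 (it is in state D1, it passes the pressure test): it is classified as H1.
By R37 (it has marker U1, it is held for review): it meets criterion N.
By R1 (it is classified as H1): it is in category H.
By R5 (it is marked for recall, it meets criterion Y, it has a surface defect): it has attribute E.
By R25 (it has attribute E, it is in category Q1): it has marker F1.
By R28 (it is in category H): it has attribute Z.
By R35 (it meets criterion N, it meets criterion T1, it is tagged Z1): it is in category J.
By R36 (it has marker F1, it is in state S, it is anodized): it satisfies condition M.
By R17 (it has attribute Z, it satisfies condition M): it has attribute K.
By R19 (it is in category J, it is shipped): it is tagged F.
By R26 (it has attribute K, it is tagged F): it requires rework.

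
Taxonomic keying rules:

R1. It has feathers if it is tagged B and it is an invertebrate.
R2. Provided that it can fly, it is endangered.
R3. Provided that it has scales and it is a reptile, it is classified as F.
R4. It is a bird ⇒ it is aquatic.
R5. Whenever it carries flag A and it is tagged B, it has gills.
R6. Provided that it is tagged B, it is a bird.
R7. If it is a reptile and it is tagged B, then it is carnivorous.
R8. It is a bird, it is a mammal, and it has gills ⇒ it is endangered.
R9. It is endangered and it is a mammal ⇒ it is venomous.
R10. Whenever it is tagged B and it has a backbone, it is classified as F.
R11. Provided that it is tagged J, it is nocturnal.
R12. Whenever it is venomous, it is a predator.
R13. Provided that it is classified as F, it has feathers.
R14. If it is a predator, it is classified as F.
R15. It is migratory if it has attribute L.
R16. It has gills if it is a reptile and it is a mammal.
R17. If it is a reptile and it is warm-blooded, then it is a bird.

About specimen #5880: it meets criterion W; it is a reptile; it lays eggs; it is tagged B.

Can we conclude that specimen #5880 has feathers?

Forward chaining from the given facts derives: is a bird, is carnivorous, is aquatic.
Rules concluding "it has feathers": R1 needs "it is an invertebrate"; R13 needs "it is classified as F" — none of these are established.

No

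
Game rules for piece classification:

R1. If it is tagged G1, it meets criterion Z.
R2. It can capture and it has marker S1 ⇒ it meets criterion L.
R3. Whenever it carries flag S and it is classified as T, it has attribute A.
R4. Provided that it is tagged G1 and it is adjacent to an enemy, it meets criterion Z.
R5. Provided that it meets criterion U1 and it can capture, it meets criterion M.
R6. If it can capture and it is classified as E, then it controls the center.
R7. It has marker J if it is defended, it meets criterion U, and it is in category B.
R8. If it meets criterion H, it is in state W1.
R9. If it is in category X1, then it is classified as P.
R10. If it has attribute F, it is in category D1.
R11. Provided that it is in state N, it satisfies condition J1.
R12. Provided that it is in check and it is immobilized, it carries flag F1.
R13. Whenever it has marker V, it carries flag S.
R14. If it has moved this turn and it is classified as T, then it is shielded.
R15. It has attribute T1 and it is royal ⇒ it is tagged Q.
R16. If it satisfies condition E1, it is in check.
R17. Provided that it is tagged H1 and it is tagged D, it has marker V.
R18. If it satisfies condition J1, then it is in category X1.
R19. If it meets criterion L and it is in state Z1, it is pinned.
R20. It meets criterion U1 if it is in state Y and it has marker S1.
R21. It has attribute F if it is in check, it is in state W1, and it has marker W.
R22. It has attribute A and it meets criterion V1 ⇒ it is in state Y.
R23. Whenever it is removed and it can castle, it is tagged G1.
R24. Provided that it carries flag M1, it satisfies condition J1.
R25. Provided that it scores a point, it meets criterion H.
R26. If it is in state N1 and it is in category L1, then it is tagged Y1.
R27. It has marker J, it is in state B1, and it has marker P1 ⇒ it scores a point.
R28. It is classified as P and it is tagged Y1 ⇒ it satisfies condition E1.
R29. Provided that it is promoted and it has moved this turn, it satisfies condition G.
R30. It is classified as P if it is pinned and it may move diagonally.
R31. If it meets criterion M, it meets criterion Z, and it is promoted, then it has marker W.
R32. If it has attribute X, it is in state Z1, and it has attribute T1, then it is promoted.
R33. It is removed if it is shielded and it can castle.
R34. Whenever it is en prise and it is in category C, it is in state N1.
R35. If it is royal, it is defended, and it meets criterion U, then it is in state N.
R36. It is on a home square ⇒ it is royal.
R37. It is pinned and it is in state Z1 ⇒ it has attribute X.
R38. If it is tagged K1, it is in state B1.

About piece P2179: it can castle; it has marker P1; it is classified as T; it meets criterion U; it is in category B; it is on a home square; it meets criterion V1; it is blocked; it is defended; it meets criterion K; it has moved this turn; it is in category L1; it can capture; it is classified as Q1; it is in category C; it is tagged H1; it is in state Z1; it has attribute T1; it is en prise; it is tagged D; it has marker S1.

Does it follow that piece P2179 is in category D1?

Forward chaining from the given facts derives: meets criterion L, has marker J, is shielded, has marker V, is pinned, is removed, is in state N1, is royal, has attribute X, carries flag S, is tagged Q, is tagged G1, is tagged Y1, is promoted, is in state N, meets criterion Z, has attribute A, satisfies condition J1, is in category X1, is in state Y, satisfies condition G, is classified as P, meets criterion U1, satisfies condition E1, meets criterion M, is in check, has marker W.
The only rule concluding "it is in category D1" is R10, which needs "it has attribute F"; that is never established.

No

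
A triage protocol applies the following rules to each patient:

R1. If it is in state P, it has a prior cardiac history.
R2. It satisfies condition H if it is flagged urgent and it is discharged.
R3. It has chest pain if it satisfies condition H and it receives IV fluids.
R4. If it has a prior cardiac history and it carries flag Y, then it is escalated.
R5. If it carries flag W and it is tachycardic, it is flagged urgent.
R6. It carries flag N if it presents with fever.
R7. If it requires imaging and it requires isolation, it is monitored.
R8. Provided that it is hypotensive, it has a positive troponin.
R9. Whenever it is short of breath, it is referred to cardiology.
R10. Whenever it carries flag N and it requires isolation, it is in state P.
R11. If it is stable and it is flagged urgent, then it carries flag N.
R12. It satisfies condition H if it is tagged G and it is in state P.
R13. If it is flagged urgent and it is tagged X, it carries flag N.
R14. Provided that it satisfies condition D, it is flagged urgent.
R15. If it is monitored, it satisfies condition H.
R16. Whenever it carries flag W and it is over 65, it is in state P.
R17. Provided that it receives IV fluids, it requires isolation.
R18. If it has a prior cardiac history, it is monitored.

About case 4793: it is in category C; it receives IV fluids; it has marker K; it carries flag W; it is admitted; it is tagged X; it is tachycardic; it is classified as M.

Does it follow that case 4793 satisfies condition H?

Yes

By R5 (it carries flag W, it is tachycardic): it is flagged urgent.
By R13 (it is flagged urgent, it is tagged X): it carries flag N.
By R17 (it receives IV fluids): it requires isolation.
By R10 (it carries flag N, it requires isolation): it is in state P.
By R1 (it is in state P): it has a prior cardiac history.
By R18 (it has a prior cardiac history): it is monitored.
By R15 (it is monitored): it satisfies condition H.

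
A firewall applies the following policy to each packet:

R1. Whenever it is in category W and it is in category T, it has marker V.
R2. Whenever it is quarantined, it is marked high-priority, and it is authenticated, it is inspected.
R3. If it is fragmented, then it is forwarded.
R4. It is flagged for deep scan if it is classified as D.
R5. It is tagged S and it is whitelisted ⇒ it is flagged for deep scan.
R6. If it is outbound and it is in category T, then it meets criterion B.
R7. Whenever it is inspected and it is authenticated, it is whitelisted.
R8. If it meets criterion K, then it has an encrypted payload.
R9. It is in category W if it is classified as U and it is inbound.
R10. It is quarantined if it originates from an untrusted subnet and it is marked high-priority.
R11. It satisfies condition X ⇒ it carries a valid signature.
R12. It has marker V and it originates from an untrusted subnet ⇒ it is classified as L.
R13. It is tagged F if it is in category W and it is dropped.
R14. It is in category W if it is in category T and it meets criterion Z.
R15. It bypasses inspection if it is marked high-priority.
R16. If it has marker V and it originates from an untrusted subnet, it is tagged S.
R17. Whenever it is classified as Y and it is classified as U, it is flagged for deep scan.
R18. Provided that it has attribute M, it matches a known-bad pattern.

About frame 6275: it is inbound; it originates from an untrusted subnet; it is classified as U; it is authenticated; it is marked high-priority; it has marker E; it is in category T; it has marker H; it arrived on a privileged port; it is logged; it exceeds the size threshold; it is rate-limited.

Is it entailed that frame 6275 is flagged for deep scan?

By R9 (it is classified as U, it is inbound): it is in category W.
By R10 (it originates from an untrusted subnet, it is marked high-priority): it is quarantined.
By R1 (it is in category W, it is in category T): it has marker V.
By R2 (it is quarantined, it is marked high-priority, it is authenticated): it is inspected.
By R7 (it is inspected, it is authenticated): it is whitelisted.
By R16 (it has marker V, it originates from an untrusted subnet): it is tagged S.
By R5 (it is tagged S, it is whitelisted): it is flagged for deep scan.

Yes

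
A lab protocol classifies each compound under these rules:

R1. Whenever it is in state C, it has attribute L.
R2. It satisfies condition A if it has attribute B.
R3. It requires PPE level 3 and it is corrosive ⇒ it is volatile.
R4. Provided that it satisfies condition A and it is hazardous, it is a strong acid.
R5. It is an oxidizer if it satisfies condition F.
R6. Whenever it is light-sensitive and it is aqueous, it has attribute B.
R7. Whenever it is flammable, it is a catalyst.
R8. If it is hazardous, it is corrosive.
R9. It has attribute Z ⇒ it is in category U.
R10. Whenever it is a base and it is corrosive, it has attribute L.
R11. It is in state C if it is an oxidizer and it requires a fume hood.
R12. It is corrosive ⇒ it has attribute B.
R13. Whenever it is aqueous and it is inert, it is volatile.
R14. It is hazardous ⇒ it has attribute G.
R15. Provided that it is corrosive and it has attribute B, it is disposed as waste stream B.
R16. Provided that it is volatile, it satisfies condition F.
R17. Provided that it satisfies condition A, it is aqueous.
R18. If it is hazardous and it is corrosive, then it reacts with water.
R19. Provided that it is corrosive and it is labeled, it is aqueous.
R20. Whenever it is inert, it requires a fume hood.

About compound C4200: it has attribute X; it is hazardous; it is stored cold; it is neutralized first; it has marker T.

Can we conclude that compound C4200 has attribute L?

No

Forward chaining from the given facts derives: is corrosive, has attribute B, has attribute G, is disposed as waste stream B, reacts with water, satisfies condition A, is a strong acid, is aqueous.
Rules concluding "it has attribute L": R1 needs "it is in state C"; R10 needs "it is a base" — none of these are established.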